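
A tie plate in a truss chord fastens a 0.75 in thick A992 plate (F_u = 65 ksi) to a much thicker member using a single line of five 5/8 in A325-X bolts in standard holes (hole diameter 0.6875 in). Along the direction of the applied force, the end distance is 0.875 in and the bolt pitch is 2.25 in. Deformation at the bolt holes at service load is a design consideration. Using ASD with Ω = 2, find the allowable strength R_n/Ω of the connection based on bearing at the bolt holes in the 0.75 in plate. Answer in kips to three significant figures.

162 kips

Per bolt r_n = 1.2 l_c t F_u ≤ 2.4 d t F_u; upper limit = 2.4 × 0.625 × 0.75 × 65 = 73.12 kips.
Edge bolt: l_c = 0.875 − 0.6875/2 = 0.5312 in → 1.2 × 0.5312 × 0.75 × 65 = 31.08 → r_n = 31.08 kips.
Interior bolts: l_c = 2.25 − 0.6875 = 1.562 in → 1.2 × 1.562 × 0.75 × 65 = 91.41 → r_n = 73.12 kips.
R_n = 1 × 31.08 + 4 × 73.12 = 323.6 kips.
Allowable strength R_n/Ω = 323.6 / 2 = 162 kips.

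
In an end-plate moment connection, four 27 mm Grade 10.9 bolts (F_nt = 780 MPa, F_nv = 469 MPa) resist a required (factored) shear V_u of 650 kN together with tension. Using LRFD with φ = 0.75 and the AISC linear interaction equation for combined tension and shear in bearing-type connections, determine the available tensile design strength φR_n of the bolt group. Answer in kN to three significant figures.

A_b = π·27²/4 = 572.6 mm²; f_rv = 650 × 1000 / (4 × 572.6) = 283.8 MPa.
F'_nt = 1.3 F_nt − (F_nt / φF_nv) f_rv = 1.3·780 − (780/(0.75·469))·283.8 = 384.6 MPa, capped at F_nt → F'_nt = 384.6 MPa.
R_n = F'_nt · A_b · n = 384.6 × 572.6 × 4 / 1000 = 880.9 kN.
Design strength φR_n = 0.75 × 880.9 = 661 kN.

661 kN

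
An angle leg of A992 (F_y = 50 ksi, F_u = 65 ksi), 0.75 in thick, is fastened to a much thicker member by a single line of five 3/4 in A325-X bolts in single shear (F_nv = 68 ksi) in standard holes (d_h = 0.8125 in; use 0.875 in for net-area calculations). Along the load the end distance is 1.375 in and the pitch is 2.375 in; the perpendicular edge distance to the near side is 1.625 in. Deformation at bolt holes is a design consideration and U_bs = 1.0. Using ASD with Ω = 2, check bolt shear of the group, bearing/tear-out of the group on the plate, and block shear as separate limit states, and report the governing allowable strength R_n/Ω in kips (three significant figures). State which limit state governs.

75.1 kips (bolt shear governs)

Bolt shear: A_b = π·0.75²/4 = 0.4418 in²; R_n = 68 × 0.4418 × 5 × 1 = 150.2 kips → 150.2 / 2 = 75.1 kips.
Bearing: edge l_c = 0.9688, r_n = 56.67 kips; interior l_c = 1.562, r_n = 87.75 kips; R_n = 56.67 + 4·87.75 = 407.7 kips → 204 kips.
Block shear: A_gv = 8.156, A_nv = 5.203, A_nt = 0.8906 in²; R_n = min(0.6F_uA_nv, 0.6F_yA_gv) + U_bs·F_u·A_nt = 260.8 kips → 130 kips.
Bolt shear governs: 75.1 kips.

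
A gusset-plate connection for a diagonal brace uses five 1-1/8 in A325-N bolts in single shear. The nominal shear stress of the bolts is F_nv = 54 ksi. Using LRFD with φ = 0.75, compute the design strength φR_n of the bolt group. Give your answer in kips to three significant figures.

201 kips

A_b = π × 1.125² / 4 = 0.994 in².
R_n = F_nv · A_b · n · n_s = 54 × 0.994 × 5 × 1 = 268.4 kips.
Design strength φR_n = 0.75 × 268.4 = 201 kips.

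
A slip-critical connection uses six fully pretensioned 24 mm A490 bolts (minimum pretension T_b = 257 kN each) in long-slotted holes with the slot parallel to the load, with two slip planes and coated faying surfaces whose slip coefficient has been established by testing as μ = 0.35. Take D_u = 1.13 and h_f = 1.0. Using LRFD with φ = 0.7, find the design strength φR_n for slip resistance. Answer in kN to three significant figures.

R_n = μ · D_u · h_f · T_b · n_s · n_b = 0.35 × 1.13 × 1.0 × 257 × 2 × 6 = 1220 kN.
Design strength φR_n = 0.7 × 1220 = 854 kN.

854 kN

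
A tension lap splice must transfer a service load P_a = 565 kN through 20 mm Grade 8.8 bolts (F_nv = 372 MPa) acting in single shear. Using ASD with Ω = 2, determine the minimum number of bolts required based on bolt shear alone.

A_b = π·20²/4 = 314.2 mm².
Per-bolt allowable strength R_n/Ω = 372 × 314.2 × 1 / 1000 / 2 = 58.43 kN.
n ≥ 565 / 58.43 = 9.669 → use 10 bolts.

10 bolts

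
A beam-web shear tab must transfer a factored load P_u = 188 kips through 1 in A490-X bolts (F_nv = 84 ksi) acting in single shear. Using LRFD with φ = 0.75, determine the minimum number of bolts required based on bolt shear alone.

4 bolts

A_b = π·1²/4 = 0.7854 in².
Per-bolt design strength φR_n = 0.75 × 84 × 0.7854 × 1 = 49.48 kips.
n ≥ 188 / 49.48 = 3.8 → use 4 bolts.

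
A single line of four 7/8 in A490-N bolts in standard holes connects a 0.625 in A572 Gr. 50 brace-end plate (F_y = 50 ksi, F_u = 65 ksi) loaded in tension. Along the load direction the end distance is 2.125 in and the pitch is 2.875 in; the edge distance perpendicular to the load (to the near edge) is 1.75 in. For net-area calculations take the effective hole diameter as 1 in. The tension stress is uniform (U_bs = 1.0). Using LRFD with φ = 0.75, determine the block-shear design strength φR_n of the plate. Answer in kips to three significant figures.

171 kips

Shear plane L_v = 2.125 + 3·2.875 = 10.75 in; A_gv = 10.75 × 0.625 = 6.719 in².
A_nv = (10.75 − 3.5·1) × 0.625 = 4.531 in².
A_nt = (1.75 − 0.5·1) × 0.625 = 0.7812 in².
0.6 F_u A_nv = 176.7 kips; 0.6 F_y A_gv = 201.6 kips → shear rupture governs the shear term.
R_n = 176.7 + 1.0 × 65 × 0.7812 = 227.5 kips.
Design strength φR_n = 0.75 × 227.5 = 171 kips.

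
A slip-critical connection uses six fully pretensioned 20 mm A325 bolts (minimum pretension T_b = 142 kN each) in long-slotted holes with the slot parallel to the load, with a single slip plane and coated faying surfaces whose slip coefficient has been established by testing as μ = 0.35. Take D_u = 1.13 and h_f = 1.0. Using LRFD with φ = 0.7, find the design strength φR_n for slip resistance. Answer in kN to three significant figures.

236 kN

R_n = μ · D_u · h_f · T_b · n_s · n_b = 0.35 × 1.13 × 1.0 × 142 × 1 × 6 = 337 kN.
Design strength φR_n = 0.7 × 337 = 236 kN.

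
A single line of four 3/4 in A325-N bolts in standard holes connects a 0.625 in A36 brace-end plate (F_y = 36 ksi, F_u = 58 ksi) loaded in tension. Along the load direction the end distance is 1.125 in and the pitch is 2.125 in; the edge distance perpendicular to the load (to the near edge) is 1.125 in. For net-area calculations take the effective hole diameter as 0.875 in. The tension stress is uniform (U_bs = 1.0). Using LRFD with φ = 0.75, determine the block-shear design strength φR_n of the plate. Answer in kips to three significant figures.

91.1 kips

Shear plane L_v = 1.125 + 3·2.125 = 7.5 in; A_gv = 7.5 × 0.625 = 4.688 in².
A_nv = (7.5 − 3.5·0.875) × 0.625 = 2.773 in².
A_nt = (1.125 − 0.5·0.875) × 0.625 = 0.4297 in².
0.6 F_u A_nv = 96.52 kips; 0.6 F_y A_gv = 101.2 kips → shear rupture governs the shear term.
R_n = 96.52 + 1.0 × 58 × 0.4297 = 121.4 kips.
Design strength φR_n = 0.75 × 121.4 = 91.1 kips.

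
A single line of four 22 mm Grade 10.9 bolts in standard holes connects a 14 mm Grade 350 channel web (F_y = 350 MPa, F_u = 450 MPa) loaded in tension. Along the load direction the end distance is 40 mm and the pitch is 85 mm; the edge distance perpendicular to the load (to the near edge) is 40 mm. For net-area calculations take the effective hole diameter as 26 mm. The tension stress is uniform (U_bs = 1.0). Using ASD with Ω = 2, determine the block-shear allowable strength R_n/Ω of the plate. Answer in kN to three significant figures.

Shear plane L_v = 40 + 3·85 = 295 mm; A_gv = 295 × 14 = 4130 mm².
A_nv = (295 − 3.5·26) × 14 = 2856 mm².
A_nt = (40 − 0.5·26) × 14 = 378 mm².
0.6 F_u A_nv = 771.1 kN; 0.6 F_y A_gv = 867.3 kN → shear rupture governs the shear term.
R_n = 771.1 + 1.0 × 450 × 378 / 1000 = 941.2 kN.
Allowable strength R_n/Ω = 941.2 / 2 = 471 kN.

471 kN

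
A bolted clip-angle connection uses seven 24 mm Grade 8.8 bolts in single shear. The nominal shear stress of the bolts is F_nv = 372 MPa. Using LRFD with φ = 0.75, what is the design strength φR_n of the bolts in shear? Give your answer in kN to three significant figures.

884 kN

A_b = π × 24² / 4 = 452.4 mm².
R_n = F_nv · A_b · n · n_s = 372 × 452.4 × 7 × 1 / 1000 = 1178 kN.
Design strength φR_n = 0.75 × 1178 = 884 kN.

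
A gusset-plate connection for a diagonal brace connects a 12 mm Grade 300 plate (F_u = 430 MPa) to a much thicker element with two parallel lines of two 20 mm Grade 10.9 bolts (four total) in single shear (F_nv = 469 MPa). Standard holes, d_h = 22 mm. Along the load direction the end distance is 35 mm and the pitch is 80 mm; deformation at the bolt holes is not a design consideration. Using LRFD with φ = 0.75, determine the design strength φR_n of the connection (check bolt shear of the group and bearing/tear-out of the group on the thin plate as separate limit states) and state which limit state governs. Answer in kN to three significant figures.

Bolt shear: A_b = π·20²/4 = 314.2 mm²; R_n = 469 × 314.2 × 4 × 1 / 1000 = 589.4 kN → 0.75 × 589.4 = 442 kN.
Bearing (1.5 l_c t F_u ≤ 3.0 d t F_u): upper limit = 3.0·20·12·430 / 1000 = 309.6 kN.
  Edge l_c = 35 − 22/2 = 24 → r_n = 185.8 kN; interior l_c = 80 − 22 = 58 → r_n = 309.6 kN.
  R_n,bearing = 2·185.8 + 2·309.6 = 990.7 kN → 0.75 × 990.7 = 743 kN.
Bolt shear governs: 442 kN.

442 kN (bolt shear governs)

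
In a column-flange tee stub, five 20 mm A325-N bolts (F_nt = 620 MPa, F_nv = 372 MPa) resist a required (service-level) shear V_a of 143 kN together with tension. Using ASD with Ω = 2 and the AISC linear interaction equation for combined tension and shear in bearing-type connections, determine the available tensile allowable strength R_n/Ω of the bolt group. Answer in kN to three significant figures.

A_b = π·20²/4 = 314.2 mm²; f_rv = 143 × 1000 / (5 × 314.2) = 91.04 MPa.
F'_nt = 1.3 F_nt − (Ω F_nt / F_nv) f_rv = 1.3·620 − (2·620/372)·91.04 = 502.5 MPa, capped at F_nt → F'_nt = 502.5 MPa.
R_n = F'_nt · A_b · n = 502.5 × 314.2 × 5 / 1000 = 789.4 kN.
Allowable strength R_n/Ω = 789.4 / 2 = 395 kN.

395 kN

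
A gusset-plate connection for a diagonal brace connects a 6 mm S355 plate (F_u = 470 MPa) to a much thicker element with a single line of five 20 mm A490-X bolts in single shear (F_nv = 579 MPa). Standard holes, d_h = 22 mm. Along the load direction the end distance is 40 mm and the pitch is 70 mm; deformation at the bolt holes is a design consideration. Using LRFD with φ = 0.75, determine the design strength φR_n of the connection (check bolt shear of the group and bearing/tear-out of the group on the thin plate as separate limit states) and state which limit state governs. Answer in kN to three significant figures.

480 kN (bearing governs)

Bolt shear: A_b = π·20²/4 = 314.2 mm²; R_n = 579 × 314.2 × 5 × 1 / 1000 = 909.5 kN → 0.75 × 909.5 = 682 kN.
Bearing (1.2 l_c t F_u ≤ 2.4 d t F_u): upper limit = 2.4·20·6·470 / 1000 = 135.4 kN.
  Edge l_c = 40 − 22/2 = 29 → r_n = 98.14 kN; interior l_c = 70 − 22 = 48 → r_n = 135.4 kN.
  R_n,bearing = 1·98.14 + 4·135.4 = 639.6 kN → 0.75 × 639.6 = 480 kN.
Bearing governs: 480 kN.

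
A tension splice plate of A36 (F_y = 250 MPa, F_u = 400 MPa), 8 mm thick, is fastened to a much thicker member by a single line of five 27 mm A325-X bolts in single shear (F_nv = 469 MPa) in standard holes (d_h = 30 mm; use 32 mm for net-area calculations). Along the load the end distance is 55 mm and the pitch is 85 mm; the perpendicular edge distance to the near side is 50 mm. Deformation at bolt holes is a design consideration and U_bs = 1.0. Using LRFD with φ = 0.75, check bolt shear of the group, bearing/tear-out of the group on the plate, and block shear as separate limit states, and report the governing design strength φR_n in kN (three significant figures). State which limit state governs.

Bolt shear: A_b = π·27²/4 = 572.6 mm²; R_n = 469 × 572.6 × 5 × 1 / 1000 = 1343 kN → 0.75 × 1343 = 1010 kN.
Bearing: edge l_c = 40, r_n = 153.6 kN; interior l_c = 55, r_n = 207.4 kN; R_n = 153.6 + 4·207.4 = 983 kN → 737 kN.
Block shear: A_gv = 3160, A_nv = 2008, A_nt = 272 mm²; R_n = min(0.6F_uA_nv, 0.6F_yA_gv) + U_bs·F_u·A_nt = 582.8 kN → 437 kN.
Block shear governs: 437 kN.

437 kN (block shear governs)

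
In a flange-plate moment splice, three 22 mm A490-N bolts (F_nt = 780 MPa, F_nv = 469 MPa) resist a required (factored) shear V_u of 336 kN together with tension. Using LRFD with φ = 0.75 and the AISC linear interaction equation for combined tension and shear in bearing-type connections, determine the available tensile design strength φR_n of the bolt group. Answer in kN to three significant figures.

308 kN

A_b = π·22²/4 = 380.1 mm²; f_rv = 336 × 1000 / (3 × 380.1) = 294.6 MPa.
F'_nt = 1.3 F_nt − (F_nt / φF_nv) f_rv = 1.3·780 − (780/(0.75·469))·294.6 = 360.7 MPa, capped at F_nt → F'_nt = 360.7 MPa.
R_n = F'_nt · A_b · n = 360.7 × 380.1 × 3 / 1000 = 411.3 kN.
Design strength φR_n = 0.75 × 411.3 = 308 kN.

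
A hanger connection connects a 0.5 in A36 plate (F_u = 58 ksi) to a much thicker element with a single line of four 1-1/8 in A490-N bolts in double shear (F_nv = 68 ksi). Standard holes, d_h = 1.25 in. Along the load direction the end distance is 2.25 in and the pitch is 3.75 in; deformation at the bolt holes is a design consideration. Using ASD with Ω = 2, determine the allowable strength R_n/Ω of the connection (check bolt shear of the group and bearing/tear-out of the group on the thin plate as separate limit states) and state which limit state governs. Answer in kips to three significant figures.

146 kips (bearing governs)

Bolt shear: A_b = π·1.125²/4 = 0.994 in²; R_n = 68 × 0.994 × 4 × 2 = 540.7 kips → 540.7 / 2 = 270 kips.
Bearing (1.2 l_c t F_u ≤ 2.4 d t F_u): upper limit = 2.4·1.125·0.5·58 = 78.3 kips.
  Edge l_c = 2.25 − 1.25/2 = 1.625 → r_n = 56.55 kips; interior l_c = 3.75 − 1.25 = 2.5 → r_n = 78.3 kips.
  R_n,bearing = 1·56.55 + 3·78.3 = 291.4 kips → 291.4 / 2 = 146 kips.
Bearing governs: 146 kips.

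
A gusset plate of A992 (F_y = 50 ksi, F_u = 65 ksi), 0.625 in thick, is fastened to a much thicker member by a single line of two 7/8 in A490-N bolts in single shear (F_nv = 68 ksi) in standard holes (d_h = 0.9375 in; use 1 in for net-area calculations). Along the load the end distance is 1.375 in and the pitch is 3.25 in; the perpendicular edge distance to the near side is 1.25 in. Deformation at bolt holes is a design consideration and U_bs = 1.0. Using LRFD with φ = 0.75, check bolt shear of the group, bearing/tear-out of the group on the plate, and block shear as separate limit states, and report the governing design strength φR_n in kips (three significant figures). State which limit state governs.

61.3 kips (bolt shear governs)

Bolt shear: A_b = π·0.875²/4 = 0.6013 in²; R_n = 68 × 0.6013 × 2 × 1 = 81.78 kips → 0.75 × 81.78 = 61.3 kips.
Bearing: edge l_c = 0.9062, r_n = 44.18 kips; interior l_c = 2.312, r_n = 85.31 kips; R_n = 44.18 + 1·85.31 = 129.5 kips → 97.1 kips.
Block shear: A_gv = 2.891, A_nv = 1.953, A_nt = 0.4688 in²; R_n = min(0.6F_uA_nv, 0.6F_yA_gv) + U_bs·F_u·A_nt = 106.6 kips → 80 kips.
Bolt shear governs: 61.3 kips.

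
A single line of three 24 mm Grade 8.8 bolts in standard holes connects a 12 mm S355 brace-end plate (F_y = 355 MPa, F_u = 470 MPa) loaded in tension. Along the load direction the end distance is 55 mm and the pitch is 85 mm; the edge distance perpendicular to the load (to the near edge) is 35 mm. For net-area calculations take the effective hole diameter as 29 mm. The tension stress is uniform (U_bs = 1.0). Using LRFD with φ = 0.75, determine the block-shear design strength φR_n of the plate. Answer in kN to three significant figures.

Shear plane L_v = 55 + 2·85 = 225 mm; A_gv = 225 × 12 = 2700 mm².
A_nv = (225 − 2.5·29) × 12 = 1830 mm².
A_nt = (35 − 0.5·29) × 12 = 246 mm².
0.6 F_u A_nv = 516.1 kN; 0.6 F_y A_gv = 575.1 kN → shear rupture governs the shear term.
R_n = 516.1 + 1.0 × 470 × 246 / 1000 = 631.7 kN.
Design strength φR_n = 0.75 × 631.7 = 474 kN.

474 kN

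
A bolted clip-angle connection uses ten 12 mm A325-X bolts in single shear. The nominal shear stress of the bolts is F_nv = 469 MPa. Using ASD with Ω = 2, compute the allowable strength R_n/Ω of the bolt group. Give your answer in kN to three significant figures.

A_b = π × 12² / 4 = 113.1 mm².
R_n = F_nv · A_b · n · n_s = 469 × 113.1 × 10 × 1 / 1000 = 530.4 kN.
Allowable strength R_n/Ω = 530.4 / 2 = 265 kN.

265 kN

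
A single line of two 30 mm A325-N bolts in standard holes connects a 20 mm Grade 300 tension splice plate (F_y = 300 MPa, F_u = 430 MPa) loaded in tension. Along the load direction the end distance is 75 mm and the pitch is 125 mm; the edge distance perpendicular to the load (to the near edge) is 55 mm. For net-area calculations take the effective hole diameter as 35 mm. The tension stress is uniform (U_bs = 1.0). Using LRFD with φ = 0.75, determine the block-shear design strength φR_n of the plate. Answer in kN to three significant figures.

Shear plane L_v = 75 + 1·125 = 200 mm; A_gv = 200 × 20 = 4000 mm².
A_nv = (200 − 1.5·35) × 20 = 2950 mm².
A_nt = (55 − 0.5·35) × 20 = 750 mm².
0.6 F_u A_nv = 761.1 kN; 0.6 F_y A_gv = 720 kN → shear yielding governs the shear term.
R_n = 720 + 1.0 × 430 × 750 / 1000 = 1042 kN.
Design strength φR_n = 0.75 × 1042 = 782 kN.

782 kN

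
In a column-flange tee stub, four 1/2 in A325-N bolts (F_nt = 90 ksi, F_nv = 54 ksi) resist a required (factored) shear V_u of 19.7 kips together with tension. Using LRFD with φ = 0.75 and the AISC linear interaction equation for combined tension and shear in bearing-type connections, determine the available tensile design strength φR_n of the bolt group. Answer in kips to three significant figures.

A_b = π·0.5²/4 = 0.1963 in²; f_rv = 19.7 / (4 × 0.1963) = 25.08 ksi.
F'_nt = 1.3 F_nt − (F_nt / φF_nv) f_rv = 1.3·90 − (90/(0.75·54))·25.08 = 61.26 ksi, capped at F_nt → F'_nt = 61.26 ksi.
R_n = F'_nt · A_b · n = 61.26 × 0.1963 × 4 = 48.11 kips.
Design strength φR_n = 0.75 × 48.11 = 36.1 kips.

36.1 kips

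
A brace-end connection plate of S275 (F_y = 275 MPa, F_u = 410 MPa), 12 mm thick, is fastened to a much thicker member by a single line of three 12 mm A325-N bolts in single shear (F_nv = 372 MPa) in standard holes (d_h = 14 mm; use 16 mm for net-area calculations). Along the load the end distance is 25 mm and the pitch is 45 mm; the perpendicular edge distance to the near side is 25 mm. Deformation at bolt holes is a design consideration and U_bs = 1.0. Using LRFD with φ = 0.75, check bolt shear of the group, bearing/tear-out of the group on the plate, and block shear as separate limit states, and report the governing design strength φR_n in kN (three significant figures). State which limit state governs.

94.7 kN (bolt shear governs)

Bolt shear: A_b = π·12²/4 = 113.1 mm²; R_n = 372 × 113.1 × 3 × 1 / 1000 = 126.2 kN → 0.75 × 126.2 = 94.7 kN.
Bearing: edge l_c = 18, r_n = 106.3 kN; interior l_c = 31, r_n = 141.7 kN; R_n = 106.3 + 2·141.7 = 389.7 kN → 292 kN.
Block shear: A_gv = 1380, A_nv = 900, A_nt = 204 mm²; R_n = min(0.6F_uA_nv, 0.6F_yA_gv) + U_bs·F_u·A_nt = 305 kN → 229 kN.
Bolt shear governs: 94.7 kN.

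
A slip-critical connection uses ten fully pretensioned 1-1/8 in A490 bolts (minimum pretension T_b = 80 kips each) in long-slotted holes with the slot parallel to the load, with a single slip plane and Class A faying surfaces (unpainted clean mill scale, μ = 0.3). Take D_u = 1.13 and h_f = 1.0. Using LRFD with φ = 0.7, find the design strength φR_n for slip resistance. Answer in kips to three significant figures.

R_n = μ · D_u · h_f · T_b · n_s · n_b = 0.3 × 1.13 × 1.0 × 80 × 1 × 10 = 271.2 kips.
Design strength φR_n = 0.7 × 271.2 = 190 kips.

190 kips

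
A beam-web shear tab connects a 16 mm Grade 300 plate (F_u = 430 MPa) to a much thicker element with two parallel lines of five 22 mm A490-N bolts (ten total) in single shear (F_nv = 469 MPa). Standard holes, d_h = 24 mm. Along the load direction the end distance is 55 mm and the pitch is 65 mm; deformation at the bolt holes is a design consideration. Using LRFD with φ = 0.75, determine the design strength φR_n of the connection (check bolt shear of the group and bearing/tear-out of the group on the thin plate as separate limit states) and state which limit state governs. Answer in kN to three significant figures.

Bolt shear: A_b = π·22²/4 = 380.1 mm²; R_n = 469 × 380.1 × 10 × 1 / 1000 = 1783 kN → 0.75 × 1783 = 1340 kN.
Bearing (1.2 l_c t F_u ≤ 2.4 d t F_u): upper limit = 2.4·22·16·430 / 1000 = 363.3 kN.
  Edge l_c = 55 − 24/2 = 43 → r_n = 355 kN; interior l_c = 65 − 24 = 41 → r_n = 338.5 kN.
  R_n,bearing = 2·355 + 8·338.5 = 3418 kN → 0.75 × 3418 = 2560 kN.
Bolt shear governs: 1340 kN.

1340 kN (bolt shear governs)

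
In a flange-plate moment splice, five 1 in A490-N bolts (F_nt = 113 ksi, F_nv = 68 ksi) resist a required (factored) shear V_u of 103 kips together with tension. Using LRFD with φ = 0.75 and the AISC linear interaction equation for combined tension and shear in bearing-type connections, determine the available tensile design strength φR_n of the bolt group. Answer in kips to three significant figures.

A_b = π·1²/4 = 0.7854 in²; f_rv = 103 / (5 × 0.7854) = 26.23 ksi.
F'_nt = 1.3 F_nt − (F_nt / φF_nv) f_rv = 1.3·113 − (113/(0.75·68))·26.23 = 88.79 ksi, capped at F_nt → F'_nt = 88.79 ksi.
R_n = F'_nt · A_b · n = 88.79 × 0.7854 × 5 = 348.7 kips.
Design strength φR_n = 0.75 × 348.7 = 261 kips.

261 kips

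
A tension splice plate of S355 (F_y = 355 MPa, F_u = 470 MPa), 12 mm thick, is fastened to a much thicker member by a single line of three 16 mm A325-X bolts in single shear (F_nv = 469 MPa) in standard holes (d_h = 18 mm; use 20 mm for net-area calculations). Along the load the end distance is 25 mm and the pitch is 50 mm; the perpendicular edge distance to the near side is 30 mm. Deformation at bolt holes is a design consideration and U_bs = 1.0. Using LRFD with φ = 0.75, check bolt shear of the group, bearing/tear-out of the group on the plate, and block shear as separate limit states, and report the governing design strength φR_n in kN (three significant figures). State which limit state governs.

Bolt shear: A_b = π·16²/4 = 201.1 mm²; R_n = 469 × 201.1 × 3 × 1 / 1000 = 282.9 kN → 0.75 × 282.9 = 212 kN.
Bearing: edge l_c = 16, r_n = 108.3 kN; interior l_c = 32, r_n = 216.6 kN; R_n = 108.3 + 2·216.6 = 541.4 kN → 406 kN.
Block shear: A_gv = 1500, A_nv = 900, A_nt = 240 mm²; R_n = min(0.6F_uA_nv, 0.6F_yA_gv) + U_bs·F_u·A_nt = 366.6 kN → 275 kN.
Bolt shear governs: 212 kN.

212 kN (bolt shear governs)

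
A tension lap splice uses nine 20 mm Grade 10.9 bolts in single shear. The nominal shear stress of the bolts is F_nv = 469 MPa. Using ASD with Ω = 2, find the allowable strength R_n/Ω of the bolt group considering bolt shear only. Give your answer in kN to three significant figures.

663 kN

A_b = π × 20² / 4 = 314.2 mm².
R_n = F_nv · A_b · n · n_s = 469 × 314.2 × 9 × 1 / 1000 = 1326 kN.
Allowable strength R_n/Ω = 1326 / 2 = 663 kN.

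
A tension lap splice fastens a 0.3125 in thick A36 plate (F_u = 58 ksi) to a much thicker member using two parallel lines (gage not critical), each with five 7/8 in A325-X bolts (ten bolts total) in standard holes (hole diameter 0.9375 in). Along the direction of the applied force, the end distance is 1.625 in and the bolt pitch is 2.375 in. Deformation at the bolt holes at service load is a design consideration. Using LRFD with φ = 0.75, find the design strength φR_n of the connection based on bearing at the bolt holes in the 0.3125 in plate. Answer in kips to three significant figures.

225 kips

Per bolt r_n = 1.2 l_c t F_u ≤ 2.4 d t F_u; upper limit = 2.4 × 0.875 × 0.3125 × 58 = 38.06 kips.
Edge bolt: l_c = 1.625 − 0.9375/2 = 1.156 in → 1.2 × 1.156 × 0.3125 × 58 = 25.15 → r_n = 25.15 kips.
Interior bolts: l_c = 2.375 − 0.9375 = 1.438 in → 1.2 × 1.438 × 0.3125 × 58 = 31.27 → r_n = 31.27 kips.
R_n = 2 × 25.15 + 8 × 31.27 = 300.4 kips.
Design strength φR_n = 0.75 × 300.4 = 225 kips.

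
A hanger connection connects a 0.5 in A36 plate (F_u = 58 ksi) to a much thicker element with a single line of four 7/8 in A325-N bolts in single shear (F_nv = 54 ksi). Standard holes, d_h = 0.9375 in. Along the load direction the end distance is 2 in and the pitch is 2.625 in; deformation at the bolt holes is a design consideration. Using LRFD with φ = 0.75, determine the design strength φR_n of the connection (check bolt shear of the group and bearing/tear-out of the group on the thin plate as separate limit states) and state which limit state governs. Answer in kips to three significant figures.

97.4 kips (bolt shear governs)

Bolt shear: A_b = π·0.875²/4 = 0.6013 in²; R_n = 54 × 0.6013 × 4 × 1 = 129.9 kips → 0.75 × 129.9 = 97.4 kips.
Bearing (1.2 l_c t F_u ≤ 2.4 d t F_u): upper limit = 2.4·0.875·0.5·58 = 60.9 kips.
  Edge l_c = 2 − 0.9375/2 = 1.531 → r_n = 53.29 kips; interior l_c = 2.625 − 0.9375 = 1.688 → r_n = 58.72 kips.
  R_n,bearing = 1·53.29 + 3·58.72 = 229.5 kips → 0.75 × 229.5 = 172 kips.
Bolt shear governs: 97.4 kips.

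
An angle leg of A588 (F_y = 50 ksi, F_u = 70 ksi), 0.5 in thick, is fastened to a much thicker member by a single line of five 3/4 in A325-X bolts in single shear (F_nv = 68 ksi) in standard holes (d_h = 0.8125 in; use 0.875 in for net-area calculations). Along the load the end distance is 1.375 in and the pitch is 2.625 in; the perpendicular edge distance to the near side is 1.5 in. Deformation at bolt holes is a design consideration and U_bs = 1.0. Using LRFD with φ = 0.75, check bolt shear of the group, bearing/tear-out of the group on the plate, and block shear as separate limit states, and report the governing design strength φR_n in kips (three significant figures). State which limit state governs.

113 kips (bolt shear governs)

Bolt shear: A_b = π·0.75²/4 = 0.4418 in²; R_n = 68 × 0.4418 × 5 × 1 = 150.2 kips → 0.75 × 150.2 = 113 kips.
Bearing: edge l_c = 0.9688, r_n = 40.69 kips; interior l_c = 1.812, r_n = 63 kips; R_n = 40.69 + 4·63 = 292.7 kips → 220 kips.
Block shear: A_gv = 5.938, A_nv = 3.969, A_nt = 0.5312 in²; R_n = min(0.6F_uA_nv, 0.6F_yA_gv) + U_bs·F_u·A_nt = 203.9 kips → 153 kips.
Bolt shear governs: 113 kips.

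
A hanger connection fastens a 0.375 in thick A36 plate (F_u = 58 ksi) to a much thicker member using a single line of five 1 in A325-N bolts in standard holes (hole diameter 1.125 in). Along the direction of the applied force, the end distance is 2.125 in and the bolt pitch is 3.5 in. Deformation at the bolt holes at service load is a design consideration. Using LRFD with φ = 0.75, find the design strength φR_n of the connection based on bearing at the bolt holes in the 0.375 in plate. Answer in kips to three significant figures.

187 kips

Per bolt r_n = 1.2 l_c t F_u ≤ 2.4 d t F_u; upper limit = 2.4 × 1 × 0.375 × 58 = 52.2 kips.
Edge bolt: l_c = 2.125 − 1.125/2 = 1.562 in → 1.2 × 1.562 × 0.375 × 58 = 40.78 → r_n = 40.78 kips.
Interior bolts: l_c = 3.5 − 1.125 = 2.375 in → 1.2 × 2.375 × 0.375 × 58 = 61.99 → r_n = 52.2 kips.
R_n = 1 × 40.78 + 4 × 52.2 = 249.6 kips.
Design strength φR_n = 0.75 × 249.6 = 187 kips.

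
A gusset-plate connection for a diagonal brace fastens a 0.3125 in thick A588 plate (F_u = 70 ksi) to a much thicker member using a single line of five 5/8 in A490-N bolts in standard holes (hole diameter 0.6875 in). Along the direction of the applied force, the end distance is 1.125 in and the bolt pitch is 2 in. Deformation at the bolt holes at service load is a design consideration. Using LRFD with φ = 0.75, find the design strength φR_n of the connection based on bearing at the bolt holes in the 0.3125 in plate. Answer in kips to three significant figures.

114 kips

Per bolt r_n = 1.2 l_c t F_u ≤ 2.4 d t F_u; upper limit = 2.4 × 0.625 × 0.3125 × 70 = 32.81 kips.
Edge bolt: l_c = 1.125 − 0.6875/2 = 0.7812 in → 1.2 × 0.7812 × 0.3125 × 70 = 20.51 → r_n = 20.51 kips.
Interior bolts: l_c = 2 − 0.6875 = 1.312 in → 1.2 × 1.312 × 0.3125 × 70 = 34.45 → r_n = 32.81 kips.
R_n = 1 × 20.51 + 4 × 32.81 = 151.8 kips.
Design strength φR_n = 0.75 × 151.8 = 114 kips.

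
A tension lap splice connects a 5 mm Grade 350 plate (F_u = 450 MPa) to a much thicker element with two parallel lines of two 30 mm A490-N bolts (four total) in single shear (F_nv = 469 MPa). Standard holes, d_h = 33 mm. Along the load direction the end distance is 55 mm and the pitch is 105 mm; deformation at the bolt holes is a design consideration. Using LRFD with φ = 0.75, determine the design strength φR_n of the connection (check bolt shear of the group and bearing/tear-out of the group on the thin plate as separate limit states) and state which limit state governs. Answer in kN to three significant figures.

Bolt shear: A_b = π·30²/4 = 706.9 mm²; R_n = 469 × 706.9 × 4 × 1 / 1000 = 1326 kN → 0.75 × 1326 = 995 kN.
Bearing (1.2 l_c t F_u ≤ 2.4 d t F_u): upper limit = 2.4·30·5·450 / 1000 = 162 kN.
  Edge l_c = 55 − 33/2 = 38.5 → r_n = 103.9 kN; interior l_c = 105 − 33 = 72 → r_n = 162 kN.
  R_n,bearing = 2·103.9 + 2·162 = 531.9 kN → 0.75 × 531.9 = 399 kN.
Bearing governs: 399 kN.

399 kN (bearing governs)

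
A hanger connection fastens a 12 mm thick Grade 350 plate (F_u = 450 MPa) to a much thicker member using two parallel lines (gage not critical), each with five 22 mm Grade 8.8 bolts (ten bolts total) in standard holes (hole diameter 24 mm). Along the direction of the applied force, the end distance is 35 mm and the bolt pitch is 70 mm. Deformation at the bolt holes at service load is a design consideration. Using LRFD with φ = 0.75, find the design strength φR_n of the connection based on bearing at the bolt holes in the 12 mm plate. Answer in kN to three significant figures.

Per bolt r_n = 1.2 l_c t F_u ≤ 2.4 d t F_u; upper limit = 2.4 × 22 × 12 × 450 / 1000 = 285.1 kN.
Edge bolt: l_c = 35 − 24/2 = 23 mm → 1.2 × 23 × 12 × 450 / 1000 = 149 → r_n = 149 kN.
Interior bolts: l_c = 70 − 24 = 46 mm → 1.2 × 46 × 12 × 450 / 1000 = 298.1 → r_n = 285.1 kN.
R_n = 2 × 149 + 8 × 285.1 = 2579 kN.
Design strength φR_n = 0.75 × 2579 = 1930 kN.

1930 kN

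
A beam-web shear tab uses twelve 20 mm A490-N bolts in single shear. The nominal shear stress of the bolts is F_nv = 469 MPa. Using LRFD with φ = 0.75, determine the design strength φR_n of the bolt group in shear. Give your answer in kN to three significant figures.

A_b = π × 20² / 4 = 314.2 mm².
R_n = F_nv · A_b · n · n_s = 469 × 314.2 × 12 × 1 / 1000 = 1768 kN.
Design strength φR_n = 0.75 × 1768 = 1330 kN.

1330 kN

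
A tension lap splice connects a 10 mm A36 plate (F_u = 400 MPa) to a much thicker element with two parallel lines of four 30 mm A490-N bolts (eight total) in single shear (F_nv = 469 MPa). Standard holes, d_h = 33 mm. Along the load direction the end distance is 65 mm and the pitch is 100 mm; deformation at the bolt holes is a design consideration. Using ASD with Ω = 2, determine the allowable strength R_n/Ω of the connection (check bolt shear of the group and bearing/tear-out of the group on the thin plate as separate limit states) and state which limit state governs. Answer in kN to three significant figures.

1100 kN (bearing governs)

Bolt shear: A_b = π·30²/4 = 706.9 mm²; R_n = 469 × 706.9 × 8 × 1 / 1000 = 2652 kN → 2652 / 2 = 1330 kN.
Bearing (1.2 l_c t F_u ≤ 2.4 d t F_u): upper limit = 2.4·30·10·400 / 1000 = 288 kN.
  Edge l_c = 65 − 33/2 = 48.5 → r_n = 232.8 kN; interior l_c = 100 − 33 = 67 → r_n = 288 kN.
  R_n,bearing = 2·232.8 + 6·288 = 2194 kN → 2194 / 2 = 1100 kN.
Bearing governs: 1100 kN.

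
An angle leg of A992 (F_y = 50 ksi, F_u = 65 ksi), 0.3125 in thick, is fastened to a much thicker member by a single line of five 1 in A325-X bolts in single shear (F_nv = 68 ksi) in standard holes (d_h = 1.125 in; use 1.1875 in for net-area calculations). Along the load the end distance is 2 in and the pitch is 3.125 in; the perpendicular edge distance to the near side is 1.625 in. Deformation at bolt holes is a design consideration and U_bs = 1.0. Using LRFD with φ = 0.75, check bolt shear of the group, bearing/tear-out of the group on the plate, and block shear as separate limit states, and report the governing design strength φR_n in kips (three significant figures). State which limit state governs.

99.4 kips (block shear governs)

Bolt shear: A_b = π·1²/4 = 0.7854 in²; R_n = 68 × 0.7854 × 5 × 1 = 267 kips → 0.75 × 267 = 200 kips.
Bearing: edge l_c = 1.438, r_n = 35.04 kips; interior l_c = 2, r_n = 48.75 kips; R_n = 35.04 + 4·48.75 = 230 kips → 173 kips.
Block shear: A_gv = 4.531, A_nv = 2.861, A_nt = 0.3223 in²; R_n = min(0.6F_uA_nv, 0.6F_yA_gv) + U_bs·F_u·A_nt = 132.5 kips → 99.4 kips.
Block shear governs: 99.4 kips.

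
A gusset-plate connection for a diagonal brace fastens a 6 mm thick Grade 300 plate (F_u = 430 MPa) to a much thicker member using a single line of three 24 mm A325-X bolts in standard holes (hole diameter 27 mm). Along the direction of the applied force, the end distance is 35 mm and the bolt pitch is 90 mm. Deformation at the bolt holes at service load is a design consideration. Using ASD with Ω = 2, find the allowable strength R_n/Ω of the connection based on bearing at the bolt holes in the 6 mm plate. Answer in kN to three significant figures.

182 kN

Per bolt r_n = 1.2 l_c t F_u ≤ 2.4 d t F_u; upper limit = 2.4 × 24 × 6 × 430 / 1000 = 148.6 kN.
Edge bolt: l_c = 35 − 27/2 = 21.5 mm → 1.2 × 21.5 × 6 × 430 / 1000 = 66.56 → r_n = 66.56 kN.
Interior bolts: l_c = 90 − 27 = 63 mm → 1.2 × 63 × 6 × 430 / 1000 = 195 → r_n = 148.6 kN.
R_n = 1 × 66.56 + 2 × 148.6 = 363.8 kN.
Allowable strength R_n/Ω = 363.8 / 2 = 182 kN.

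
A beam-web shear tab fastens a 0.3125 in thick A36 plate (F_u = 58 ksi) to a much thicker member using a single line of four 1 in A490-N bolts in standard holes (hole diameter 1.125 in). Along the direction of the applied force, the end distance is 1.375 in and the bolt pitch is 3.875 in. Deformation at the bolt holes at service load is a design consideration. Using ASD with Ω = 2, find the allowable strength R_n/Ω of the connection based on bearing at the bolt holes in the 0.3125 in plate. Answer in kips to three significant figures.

Per bolt r_n = 1.2 l_c t F_u ≤ 2.4 d t F_u; upper limit = 2.4 × 1 × 0.3125 × 58 = 43.5 kips.
Edge bolt: l_c = 1.375 − 1.125/2 = 0.8125 in → 1.2 × 0.8125 × 0.3125 × 58 = 17.67 → r_n = 17.67 kips.
Interior bolts: l_c = 3.875 − 1.125 = 2.75 in → 1.2 × 2.75 × 0.3125 × 58 = 59.81 → r_n = 43.5 kips.
R_n = 1 × 17.67 + 3 × 43.5 = 148.2 kips.
Allowable strength R_n/Ω = 148.2 / 2 = 74.1 kips.

74.1 kips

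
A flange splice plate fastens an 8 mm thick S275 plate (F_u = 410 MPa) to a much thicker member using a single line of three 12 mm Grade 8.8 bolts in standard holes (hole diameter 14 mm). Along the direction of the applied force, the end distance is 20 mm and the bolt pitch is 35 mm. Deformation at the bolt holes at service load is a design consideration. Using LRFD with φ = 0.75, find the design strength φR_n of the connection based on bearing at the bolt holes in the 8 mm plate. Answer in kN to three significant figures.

162 kN

Per bolt r_n = 1.2 l_c t F_u ≤ 2.4 d t F_u; upper limit = 2.4 × 12 × 8 × 410 / 1000 = 94.46 kN.
Edge bolt: l_c = 20 − 14/2 = 13 mm → 1.2 × 13 × 8 × 410 / 1000 = 51.17 → r_n = 51.17 kN.
Interior bolts: l_c = 35 − 14 = 21 mm → 1.2 × 21 × 8 × 410 / 1000 = 82.66 → r_n = 82.66 kN.
R_n = 1 × 51.17 + 2 × 82.66 = 216.5 kN.
Design strength φR_n = 0.75 × 216.5 = 162 kN.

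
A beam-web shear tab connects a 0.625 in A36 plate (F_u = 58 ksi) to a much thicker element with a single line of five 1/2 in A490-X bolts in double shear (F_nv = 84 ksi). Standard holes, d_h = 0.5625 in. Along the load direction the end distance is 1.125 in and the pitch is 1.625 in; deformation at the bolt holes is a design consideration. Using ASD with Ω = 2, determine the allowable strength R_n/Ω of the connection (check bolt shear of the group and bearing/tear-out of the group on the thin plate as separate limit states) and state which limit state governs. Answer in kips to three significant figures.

82.5 kips (bolt shear governs)

Bolt shear: A_b = π·0.5²/4 = 0.1963 in²; R_n = 84 × 0.1963 × 5 × 2 = 164.9 kips → 164.9 / 2 = 82.5 kips.
Bearing (1.2 l_c t F_u ≤ 2.4 d t F_u): upper limit = 2.4·0.5·0.625·58 = 43.5 kips.
  Edge l_c = 1.125 − 0.5625/2 = 0.8438 → r_n = 36.7 kips; interior l_c = 1.625 − 0.5625 = 1.062 → r_n = 43.5 kips.
  R_n,bearing = 1·36.7 + 4·43.5 = 210.7 kips → 210.7 / 2 = 105 kips.
Bolt shear governs: 82.5 kips.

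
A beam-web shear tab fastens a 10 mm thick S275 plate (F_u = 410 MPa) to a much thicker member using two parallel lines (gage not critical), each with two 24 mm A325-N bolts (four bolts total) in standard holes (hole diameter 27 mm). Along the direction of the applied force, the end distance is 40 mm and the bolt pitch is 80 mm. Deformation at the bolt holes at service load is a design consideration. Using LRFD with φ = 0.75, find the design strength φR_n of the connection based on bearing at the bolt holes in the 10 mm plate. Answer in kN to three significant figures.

Per bolt r_n = 1.2 l_c t F_u ≤ 2.4 d t F_u; upper limit = 2.4 × 24 × 10 × 410 / 1000 = 236.2 kN.
Edge bolt: l_c = 40 − 27/2 = 26.5 mm → 1.2 × 26.5 × 10 × 410 / 1000 = 130.4 → r_n = 130.4 kN.
Interior bolts: l_c = 80 − 27 = 53 mm → 1.2 × 53 × 10 × 410 / 1000 = 260.8 → r_n = 236.2 kN.
R_n = 2 × 130.4 + 2 × 236.2 = 733.1 kN.
Design strength φR_n = 0.75 × 733.1 = 550 kN.

550 kN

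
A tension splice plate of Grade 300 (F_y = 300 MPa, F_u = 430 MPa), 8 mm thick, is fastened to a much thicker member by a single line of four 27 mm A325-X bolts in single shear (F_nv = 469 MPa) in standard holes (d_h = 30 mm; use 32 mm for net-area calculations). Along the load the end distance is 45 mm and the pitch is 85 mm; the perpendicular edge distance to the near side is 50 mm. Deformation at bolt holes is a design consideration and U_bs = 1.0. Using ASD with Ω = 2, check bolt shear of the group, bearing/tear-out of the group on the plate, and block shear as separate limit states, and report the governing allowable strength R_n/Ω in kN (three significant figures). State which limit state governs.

Bolt shear: A_b = π·27²/4 = 572.6 mm²; R_n = 469 × 572.6 × 4 × 1 / 1000 = 1074 kN → 1074 / 2 = 537 kN.
Bearing: edge l_c = 30, r_n = 123.8 kN; interior l_c = 55, r_n = 222.9 kN; R_n = 123.8 + 3·222.9 = 792.6 kN → 396 kN.
Block shear: A_gv = 2400, A_nv = 1504, A_nt = 272 mm²; R_n = min(0.6F_uA_nv, 0.6F_yA_gv) + U_bs·F_u·A_nt = 505 kN → 252 kN.
Block shear governs: 252 kN.

252 kN (block shear governs)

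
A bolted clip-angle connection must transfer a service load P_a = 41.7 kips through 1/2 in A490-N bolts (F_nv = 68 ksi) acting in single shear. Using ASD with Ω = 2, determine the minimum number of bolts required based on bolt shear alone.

7 bolts

A_b = π·0.5²/4 = 0.1963 in².
Per-bolt allowable strength R_n/Ω = 68 × 0.1963 × 1 / 2 = 6.676 kips.
n ≥ 41.7 / 6.676 = 6.246 → use 7 bolts.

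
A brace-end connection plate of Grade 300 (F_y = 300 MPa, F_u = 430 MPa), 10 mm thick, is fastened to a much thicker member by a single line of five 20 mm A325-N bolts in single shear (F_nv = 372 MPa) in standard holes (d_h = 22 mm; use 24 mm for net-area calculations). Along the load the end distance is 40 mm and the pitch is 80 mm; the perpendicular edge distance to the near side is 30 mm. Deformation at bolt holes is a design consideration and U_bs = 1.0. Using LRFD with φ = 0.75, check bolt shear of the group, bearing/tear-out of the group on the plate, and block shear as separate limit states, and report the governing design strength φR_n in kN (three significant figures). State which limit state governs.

438 kN (bolt shear governs)

Bolt shear: A_b = π·20²/4 = 314.2 mm²; R_n = 372 × 314.2 × 5 × 1 / 1000 = 584.3 kN → 0.75 × 584.3 = 438 kN.
Bearing: edge l_c = 29, r_n = 149.6 kN; interior l_c = 58, r_n = 206.4 kN; R_n = 149.6 + 4·206.4 = 975.2 kN → 731 kN.
Block shear: A_gv = 3600, A_nv = 2520, A_nt = 180 mm²; R_n = min(0.6F_uA_nv, 0.6F_yA_gv) + U_bs·F_u·A_nt = 725.4 kN → 544 kN.
Bolt shear governs: 438 kN.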